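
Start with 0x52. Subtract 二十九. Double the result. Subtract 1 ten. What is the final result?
Convert 0x52 (hexadecimal) → 5×16 + 2 = 82 (decimal)
Start: 82
Convert 二十九 (Chinese numeral) → 2×10 + 9 = 29 (decimal)
82 - 29 = 53
53 × 2 = 106
Convert 1 ten (place-value notation) → 1×10 = 10 (decimal)
106 - 10 = 96
96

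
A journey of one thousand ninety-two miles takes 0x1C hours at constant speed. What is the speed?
Convert one thousand ninety-two (English words) → 1×1000 + 92 = 1092 (decimal)
Convert 0x1C (hexadecimal) → 1×16 + 12 = 28 (decimal)
Compute 1092 ÷ 28 = 39
39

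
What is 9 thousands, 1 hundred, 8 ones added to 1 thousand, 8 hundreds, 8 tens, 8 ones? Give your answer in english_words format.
Convert 9 thousands, 1 hundred, 8 ones (place-value notation) → 9×1000 + 1×100 + 8 = 9108 (decimal)
Convert 1 thousand, 8 hundreds, 8 tens, 8 ones (place-value notation) → 1×1000 + 8×100 + 8×10 + 8 = 1888 (decimal)
Compute 9108 + 1888 = 10996
Convert 10996 (decimal) → 10996 = 10×1000 + 9×100 + 96 → ten thousand nine hundred ninety-six (English words)
ten thousand nine hundred ninety-six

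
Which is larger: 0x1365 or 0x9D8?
Convert 0x1365 (hexadecimal) → 1×4096 + 3×256 + 6×16 + 5 = 4965 (decimal)
Convert 0x9D8 (hexadecimal) → 9×256 + 13×16 + 8 = 2520 (decimal)
Compare 4965 vs 2520: larger = 4965
4965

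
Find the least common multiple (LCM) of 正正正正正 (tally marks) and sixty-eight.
Convert 正正正正正 (tally marks) → 5 + 5 + 5 + 5 + 5 = 25 (decimal)
Convert sixty-eight (English words) → 68 (decimal)
Compute lcm(25, 68) = 1700
1700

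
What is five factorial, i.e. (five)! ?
Convert five (English words) → 5 (decimal)
Compute 5! = 120
120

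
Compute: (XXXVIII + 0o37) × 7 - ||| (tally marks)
Convert XXXVIII (Roman numeral) → 10 + 10 + 10 + 5 + 1 + 1 + 1 = 38 (decimal)
Convert 0o37 (octal) → 3×8 + 7 = 31 (decimal)
Convert ||| (tally marks) → 3 (decimal)
Expression in decimal: (38 + 31) × 7 - 3
Parentheses first: 38 + 31 = 69
Multiply: 69 × 7 = 483
Subtract: 483 - 3 = 480
480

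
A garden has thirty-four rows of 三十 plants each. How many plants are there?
Convert 三十 (Chinese numeral) → 3×10 = 30 (decimal)
Convert thirty-four (English words) → 34 (decimal)
Compute 30 × 34 = 1020
1020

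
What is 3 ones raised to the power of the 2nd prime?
Convert 3 ones (place-value notation) → 3 (decimal)
Convert the 2nd prime (prime index) → 3 (decimal)
Compute 3 ^ 3 = 27
27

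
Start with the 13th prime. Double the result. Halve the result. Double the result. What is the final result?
Convert the 13th prime (prime index) → 41 (decimal)
Start: 41
41 × 2 = 82
82 ÷ 2 = 41
41 × 2 = 82
82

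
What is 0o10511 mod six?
Convert 0o10511 (octal) → 1×4096 + 5×64 + 1×8 + 1 = 4425 (decimal)
Convert six (English words) → 6 (decimal)
Compute 4425 mod 6 = 3
3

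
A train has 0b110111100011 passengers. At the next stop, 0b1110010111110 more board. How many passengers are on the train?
Convert 0b110111100011 (binary) → 2048 + 1024 + 256 + 128 + 64 + 32 + 2 + 1 = 3555 (decimal)
Convert 0b1110010111110 (binary) → 4096 + 2048 + 1024 + 128 + 32 + 16 + 8 + 4 + 2 = 7358 (decimal)
Compute 3555 + 7358 = 10913
10913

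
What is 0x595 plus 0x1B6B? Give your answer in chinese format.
Convert 0x595 (hexadecimal) → 5×256 + 9×16 + 5 = 1429 (decimal)
Convert 0x1B6B (hexadecimal) → 1×4096 + 11×256 + 6×16 + 11 = 7019 (decimal)
Compute 1429 + 7019 = 8448
Convert 8448 (decimal) → 8448 = 8×1000 + 4×100 + 4×10 + 8 → 八千四百四十八 (Chinese numeral)
八千四百四十八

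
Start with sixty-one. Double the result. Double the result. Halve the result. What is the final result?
Convert sixty-one (English words) → 61 (decimal)
Start: 61
61 × 2 = 122
122 × 2 = 244
244 ÷ 2 = 122
122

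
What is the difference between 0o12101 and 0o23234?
Convert 0o12101 (octal) → 1×4096 + 2×512 + 1×64 + 1 = 5185 (decimal)
Convert 0o23234 (octal) → 2×4096 + 3×512 + 2×64 + 3×8 + 4 = 9884 (decimal)
Difference: |5185 - 9884| = 4699
4699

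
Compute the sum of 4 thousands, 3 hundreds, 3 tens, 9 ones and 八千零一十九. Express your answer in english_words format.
Convert 4 thousands, 3 hundreds, 3 tens, 9 ones (place-value notation) → 4×1000 + 3×100 + 3×10 + 9 = 4339 (decimal)
Convert 八千零一十九 (Chinese numeral) → 8×1000 + 1×10 + 9 = 8019 (decimal)
Compute 4339 + 8019 = 12358
Convert 12358 (decimal) → 12358 = 12×1000 + 3×100 + 58 → twelve thousand three hundred fifty-eight (English words)
twelve thousand three hundred fifty-eight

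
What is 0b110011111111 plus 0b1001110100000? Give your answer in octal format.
Convert 0b110011111111 (binary) → 2048 + 1024 + 128 + 64 + 32 + 16 + 8 + 4 + 2 + 1 = 3327 (decimal)
Convert 0b1001110100000 (binary) → 4096 + 512 + 256 + 128 + 32 = 5024 (decimal)
Compute 3327 + 5024 = 8351
Convert 8351 (decimal) → 8351 = 2×4096 + 2×64 + 3×8 + 7 → 0o20237 (octal)
0o20237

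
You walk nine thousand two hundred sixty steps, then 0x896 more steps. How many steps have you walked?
Convert nine thousand two hundred sixty (English words) → 9×1000 + 2×100 + 60 = 9260 (decimal)
Convert 0x896 (hexadecimal) → 8×256 + 9×16 + 6 = 2198 (decimal)
Compute 9260 + 2198 = 11458
11458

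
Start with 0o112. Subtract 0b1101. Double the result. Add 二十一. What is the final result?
Convert 0o112 (octal) → 1×64 + 1×8 + 2 = 74 (decimal)
Start: 74
Convert 0b1101 (binary) → 8 + 4 + 1 = 13 (decimal)
74 - 13 = 61
61 × 2 = 122
Convert 二十一 (Chinese numeral) → 2×10 + 1 = 21 (decimal)
122 + 21 = 143
143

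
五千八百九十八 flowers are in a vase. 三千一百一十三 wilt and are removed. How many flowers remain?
Convert 五千八百九十八 (Chinese numeral) → 5×1000 + 8×100 + 9×10 + 8 = 5898 (decimal)
Convert 三千一百一十三 (Chinese numeral) → 3×1000 + 1×100 + 1×10 + 3 = 3113 (decimal)
Compute 5898 - 3113 = 2785
2785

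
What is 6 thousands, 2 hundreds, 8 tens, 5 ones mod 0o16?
Convert 6 thousands, 2 hundreds, 8 tens, 5 ones (place-value notation) → 6×1000 + 2×100 + 8×10 + 5 = 6285 (decimal)
Convert 0o16 (octal) → 1×8 + 6 = 14 (decimal)
Compute 6285 mod 14 = 13
13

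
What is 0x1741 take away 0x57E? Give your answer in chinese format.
Convert 0x1741 (hexadecimal) → 1×4096 + 7×256 + 4×16 + 1 = 5953 (decimal)
Convert 0x57E (hexadecimal) → 5×256 + 7×16 + 14 = 1406 (decimal)
Compute 5953 - 1406 = 4547
Convert 4547 (decimal) → 4547 = 4×1000 + 5×100 + 4×10 + 7 → 四千五百四十七 (Chinese numeral)
四千五百四十七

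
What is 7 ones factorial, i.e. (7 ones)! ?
Convert 7 ones (place-value notation) → 7 (decimal)
Compute 7! = 5040
5040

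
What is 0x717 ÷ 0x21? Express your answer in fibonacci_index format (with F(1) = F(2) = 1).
Convert 0x717 (hexadecimal) → 7×256 + 1×16 + 7 = 1815 (decimal)
Convert 0x21 (hexadecimal) → 2×16 + 1 = 33 (decimal)
Compute 1815 ÷ 33 = 55
Convert 55 (decimal) → 1, 1, 2, 3, 5, 8, 13, 21, 34, 55 → the 10th Fibonacci number (Fibonacci index)
the 10th Fibonacci number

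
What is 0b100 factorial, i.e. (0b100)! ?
Convert 0b100 (binary) → 4 (decimal)
Compute 4! = 24
24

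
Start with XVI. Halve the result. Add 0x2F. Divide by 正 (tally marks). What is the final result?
Convert XVI (Roman numeral) → 10 + 5 + 1 = 16 (decimal)
Start: 16
16 ÷ 2 = 8
Convert 0x2F (hexadecimal) → 2×16 + 15 = 47 (decimal)
8 + 47 = 55
Convert 正 (tally marks) → 5 (decimal)
55 ÷ 5 = 11
11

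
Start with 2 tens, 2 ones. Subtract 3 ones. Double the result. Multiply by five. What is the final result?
Convert 2 tens, 2 ones (place-value notation) → 2×10 + 2 = 22 (decimal)
Start: 22
Convert 3 ones (place-value notation) → 3 (decimal)
22 - 3 = 19
19 × 2 = 38
Convert five (English words) → 5 (decimal)
38 × 5 = 190
190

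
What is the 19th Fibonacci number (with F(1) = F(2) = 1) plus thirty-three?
The 19th Fibonacci number (with F(1) = F(2) = 1) = 4181
Convert thirty-three (English words) → 33 (decimal)
Compute 4181 + 33 = 4214
4214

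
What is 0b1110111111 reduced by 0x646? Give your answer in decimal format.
Convert 0b1110111111 (binary) → 512 + 256 + 128 + 32 + 16 + 8 + 4 + 2 + 1 = 959 (decimal)
Convert 0x646 (hexadecimal) → 6×256 + 4×16 + 6 = 1606 (decimal)
Compute 959 - 1606 = -647
-647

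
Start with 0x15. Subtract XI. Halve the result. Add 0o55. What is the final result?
Convert 0x15 (hexadecimal) → 1×16 + 5 = 21 (decimal)
Start: 21
Convert XI (Roman numeral) → 10 + 1 = 11 (decimal)
21 - 11 = 10
10 ÷ 2 = 5
Convert 0o55 (octal) → 5×8 + 5 = 45 (decimal)
5 + 45 = 50
50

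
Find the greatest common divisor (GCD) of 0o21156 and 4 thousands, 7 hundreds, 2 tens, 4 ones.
Convert 0o21156 (octal) → 2×4096 + 1×512 + 1×64 + 5×8 + 6 = 8814 (decimal)
Convert 4 thousands, 7 hundreds, 2 tens, 4 ones (place-value notation) → 4×1000 + 7×100 + 2×10 + 4 = 4724 (decimal)
Compute gcd(8814, 4724) = 2
2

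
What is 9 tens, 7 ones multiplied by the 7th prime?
Convert 9 tens, 7 ones (place-value notation) → 9×10 + 7 = 97 (decimal)
Convert the 7th prime (prime index) → 17 (decimal)
Compute 97 × 17 = 1649
1649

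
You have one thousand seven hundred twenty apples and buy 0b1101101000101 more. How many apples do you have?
Convert one thousand seven hundred twenty (English words) → 1×1000 + 7×100 + 20 = 1720 (decimal)
Convert 0b1101101000101 (binary) → 4096 + 2048 + 512 + 256 + 64 + 4 + 1 = 6981 (decimal)
Compute 1720 + 6981 = 8701
8701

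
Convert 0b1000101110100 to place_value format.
Convert 0b1000101110100 (binary) → 4096 + 256 + 64 + 32 + 16 + 4 = 4468 (decimal)
Convert 4468 (decimal) → 4468 = 4×1000 + 4×100 + 6×10 + 8 → 4 thousands, 4 hundreds, 6 tens, 8 ones (place-value notation)
4 thousands, 4 hundreds, 6 tens, 8 ones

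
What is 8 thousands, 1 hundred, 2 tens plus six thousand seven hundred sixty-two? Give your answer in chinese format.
Convert 8 thousands, 1 hundred, 2 tens (place-value notation) → 8×1000 + 1×100 + 2×10 = 8120 (decimal)
Convert six thousand seven hundred sixty-two (English words) → 6×1000 + 7×100 + 62 = 6762 (decimal)
Compute 8120 + 6762 = 14882
Convert 14882 (decimal) → 14882 = 1×10000 + 4×1000 + 8×100 + 8×10 + 2 → 一万四千八百八十二 (Chinese numeral)
一万四千八百八十二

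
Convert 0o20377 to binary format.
Convert 0o20377 (octal) → 2×4096 + 3×64 + 7×8 + 7 = 8447 (decimal)
Convert 8447 (decimal) → 8447 = 8192 + 128 + 64 + 32 + 16 + 8 + 4 + 2 + 1 → 0b10000011111111 (binary)
0b10000011111111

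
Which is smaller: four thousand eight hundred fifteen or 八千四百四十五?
Convert four thousand eight hundred fifteen (English words) → 4×1000 + 8×100 + 15 = 4815 (decimal)
Convert 八千四百四十五 (Chinese numeral) → 8×1000 + 4×100 + 4×10 + 5 = 8445 (decimal)
Compare 4815 vs 8445: smaller = 4815
4815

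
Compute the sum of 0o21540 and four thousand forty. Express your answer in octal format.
Convert 0o21540 (octal) → 2×4096 + 1×512 + 5×64 + 4×8 = 9056 (decimal)
Convert four thousand forty (English words) → 4×1000 + 40 = 4040 (decimal)
Compute 9056 + 4040 = 13096
Convert 13096 (decimal) → 13096 = 3×4096 + 1×512 + 4×64 + 5×8 → 0o31450 (octal)
0o31450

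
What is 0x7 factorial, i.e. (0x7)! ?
Convert 0x7 (hexadecimal) → 7 (decimal)
Compute 7! = 5040
5040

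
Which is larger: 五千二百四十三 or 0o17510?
Convert 五千二百四十三 (Chinese numeral) → 5×1000 + 2×100 + 4×10 + 3 = 5243 (decimal)
Convert 0o17510 (octal) → 1×4096 + 7×512 + 5×64 + 1×8 = 8008 (decimal)
Compare 5243 vs 8008: larger = 8008
8008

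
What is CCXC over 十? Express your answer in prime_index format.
Convert CCXC (Roman numeral) → 100 + 100 + 90 = 290 (decimal)
Convert 十 (Chinese numeral) → 1×10 = 10 (decimal)
Compute 290 ÷ 10 = 29
Convert 29 (decimal) → the 10th prime (prime index)
the 10th prime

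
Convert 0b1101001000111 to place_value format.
Convert 0b1101001000111 (binary) → 4096 + 2048 + 512 + 64 + 4 + 2 + 1 = 6727 (decimal)
Convert 6727 (decimal) → 6727 = 6×1000 + 7×100 + 2×10 + 7 → 6 thousands, 7 hundreds, 2 tens, 7 ones (place-value notation)
6 thousands, 7 hundreds, 2 tens, 7 ones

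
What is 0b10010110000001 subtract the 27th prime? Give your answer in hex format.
Convert 0b10010110000001 (binary) → 8192 + 1024 + 256 + 128 + 1 = 9601 (decimal)
Convert the 27th prime (prime index) → 103 (decimal)
Compute 9601 - 103 = 9498
Convert 9498 (decimal) → 9498 = 2×4096 + 5×256 + 1×16 + 10 → 0x251A (hexadecimal)
0x251A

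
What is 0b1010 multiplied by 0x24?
Convert 0b1010 (binary) → 8 + 2 = 10 (decimal)
Convert 0x24 (hexadecimal) → 2×16 + 4 = 36 (decimal)
Compute 10 × 36 = 360
360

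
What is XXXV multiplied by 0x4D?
Convert XXXV (Roman numeral) → 10 + 10 + 10 + 5 = 35 (decimal)
Convert 0x4D (hexadecimal) → 4×16 + 13 = 77 (decimal)
Compute 35 × 77 = 2695
2695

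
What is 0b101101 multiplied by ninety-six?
Convert 0b101101 (binary) → 32 + 8 + 4 + 1 = 45 (decimal)
Convert ninety-six (English words) → 96 (decimal)
Compute 45 × 96 = 4320
4320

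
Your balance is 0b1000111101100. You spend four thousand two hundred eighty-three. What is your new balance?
Convert 0b1000111101100 (binary) → 4096 + 256 + 128 + 64 + 32 + 8 + 4 = 4588 (decimal)
Convert four thousand two hundred eighty-three (English words) → 4×1000 + 2×100 + 83 = 4283 (decimal)
Compute 4588 - 4283 = 305
305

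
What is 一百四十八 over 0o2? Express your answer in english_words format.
Convert 一百四十八 (Chinese numeral) → 1×100 + 4×10 + 8 = 148 (decimal)
Convert 0o2 (octal) → 2 (decimal)
Compute 148 ÷ 2 = 74
Convert 74 (decimal) → seventy-four (English words)
seventy-four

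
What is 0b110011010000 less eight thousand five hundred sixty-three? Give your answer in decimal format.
Convert 0b110011010000 (binary) → 2048 + 1024 + 128 + 64 + 16 = 3280 (decimal)
Convert eight thousand five hundred sixty-three (English words) → 8×1000 + 5×100 + 63 = 8563 (decimal)
Compute 3280 - 8563 = -5283
-5283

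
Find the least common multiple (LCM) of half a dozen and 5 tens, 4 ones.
Convert half a dozen (colloquial) → 6 (decimal)
Convert 5 tens, 4 ones (place-value notation) → 5×10 + 4 = 54 (decimal)
Compute lcm(6, 54) = 54
54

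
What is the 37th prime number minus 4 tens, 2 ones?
The 37th prime number = 157
Convert 4 tens, 2 ones (place-value notation) → 4×10 + 2 = 42 (decimal)
Compute 157 - 42 = 115
115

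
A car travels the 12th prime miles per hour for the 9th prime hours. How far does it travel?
Convert the 12th prime (prime index) → 37 (decimal)
Convert the 9th prime (prime index) → 23 (decimal)
Compute 37 × 23 = 851
851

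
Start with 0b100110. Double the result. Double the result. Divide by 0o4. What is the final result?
Convert 0b100110 (binary) → 32 + 4 + 2 = 38 (decimal)
Start: 38
38 × 2 = 76
76 × 2 = 152
Convert 0o4 (octal) → 4 (decimal)
152 ÷ 4 = 38
38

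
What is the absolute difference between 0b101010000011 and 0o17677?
Convert 0b101010000011 (binary) → 2048 + 512 + 128 + 2 + 1 = 2691 (decimal)
Convert 0o17677 (octal) → 1×4096 + 7×512 + 6×64 + 7×8 + 7 = 8127 (decimal)
Compute |2691 - 8127| = 5436
5436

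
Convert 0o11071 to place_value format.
Convert 0o11071 (octal) → 1×4096 + 1×512 + 7×8 + 1 = 4665 (decimal)
Convert 4665 (decimal) → 4665 = 4×1000 + 6×100 + 6×10 + 5 → 4 thousands, 6 hundreds, 6 tens, 5 ones (place-value notation)
4 thousands, 6 hundreds, 6 tens, 5 ones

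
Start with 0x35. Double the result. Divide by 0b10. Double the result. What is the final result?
Convert 0x35 (hexadecimal) → 3×16 + 5 = 53 (decimal)
Start: 53
53 × 2 = 106
Convert 0b10 (binary) → 2 (decimal)
106 ÷ 2 = 53
53 × 2 = 106
106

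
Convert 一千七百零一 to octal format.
Convert 一千七百零一 (Chinese numeral) → 1×1000 + 7×100 + 1 = 1701 (decimal)
Convert 1701 (decimal) → 1701 = 3×512 + 2×64 + 4×8 + 5 → 0o3245 (octal)
0o3245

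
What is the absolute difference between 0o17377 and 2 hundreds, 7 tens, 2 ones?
Convert 0o17377 (octal) → 1×4096 + 7×512 + 3×64 + 7×8 + 7 = 7935 (decimal)
Convert 2 hundreds, 7 tens, 2 ones (place-value notation) → 2×100 + 7×10 + 2 = 272 (decimal)
Compute |7935 - 272| = 7663
7663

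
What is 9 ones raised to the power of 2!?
Convert 9 ones (place-value notation) → 9 (decimal)
Convert 2! (factorial) → 2 (decimal)
Compute 9 ^ 2 = 81
81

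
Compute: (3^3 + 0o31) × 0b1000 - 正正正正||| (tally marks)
Convert 3^3 (power) → 27 (decimal)
Convert 0o31 (octal) → 3×8 + 1 = 25 (decimal)
Convert 0b1000 (binary) → 8 (decimal)
Convert 正正正正||| (tally marks) → 5 + 5 + 5 + 5 + 3 = 23 (decimal)
Expression in decimal: (27 + 25) × 8 - 23
Parentheses first: 27 + 25 = 52
Multiply: 52 × 8 = 416
Subtract: 416 - 23 = 393
393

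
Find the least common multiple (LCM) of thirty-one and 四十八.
Convert thirty-one (English words) → 31 (decimal)
Convert 四十八 (Chinese numeral) → 4×10 + 8 = 48 (decimal)
Compute lcm(31, 48) = 1488
1488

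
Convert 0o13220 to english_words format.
Convert 0o13220 (octal) → 1×4096 + 3×512 + 2×64 + 2×8 = 5776 (decimal)
Convert 5776 (decimal) → 5776 = 5×1000 + 7×100 + 76 → five thousand seven hundred seventy-six (English words)
five thousand seven hundred seventy-six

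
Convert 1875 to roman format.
Convert 1875 (decimal) → 1875 = 1000 + 500 + 100 + 100 + 100 + 50 + 10 + 10 + 5 → MDCCCLXXV (Roman numeral)
MDCCCLXXV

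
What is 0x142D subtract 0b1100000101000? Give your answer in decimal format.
Convert 0x142D (hexadecimal) → 1×4096 + 4×256 + 2×16 + 13 = 5165 (decimal)
Convert 0b1100000101000 (binary) → 4096 + 2048 + 32 + 8 = 6184 (decimal)
Compute 5165 - 6184 = -1019
-1019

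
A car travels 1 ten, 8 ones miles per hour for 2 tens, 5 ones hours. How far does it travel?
Convert 1 ten, 8 ones (place-value notation) → 1×10 + 8 = 18 (decimal)
Convert 2 tens, 5 ones (place-value notation) → 2×10 + 5 = 25 (decimal)
Compute 18 × 25 = 450
450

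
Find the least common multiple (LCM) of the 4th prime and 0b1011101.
Convert the 4th prime (prime index) → 7 (decimal)
Convert 0b1011101 (binary) → 64 + 16 + 8 + 4 + 1 = 93 (decimal)
Compute lcm(7, 93) = 651
651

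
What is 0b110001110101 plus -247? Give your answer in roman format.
Convert 0b110001110101 (binary) → 2048 + 1024 + 64 + 32 + 16 + 4 + 1 = 3189 (decimal)
Compute 3189 + -247 = 2942
Convert 2942 (decimal) → 2942 = 1000 + 1000 + 900 + 40 + 1 + 1 → MMCMXLII (Roman numeral)
MMCMXLII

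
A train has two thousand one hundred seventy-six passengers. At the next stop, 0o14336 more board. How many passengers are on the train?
Convert two thousand one hundred seventy-six (English words) → 2×1000 + 1×100 + 76 = 2176 (decimal)
Convert 0o14336 (octal) → 1×4096 + 4×512 + 3×64 + 3×8 + 6 = 6366 (decimal)
Compute 2176 + 6366 = 8542
8542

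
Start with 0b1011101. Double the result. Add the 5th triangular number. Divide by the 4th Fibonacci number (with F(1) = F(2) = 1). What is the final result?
Convert 0b1011101 (binary) → 64 + 16 + 8 + 4 + 1 = 93 (decimal)
Start: 93
93 × 2 = 186
Convert the 5th triangular number (triangular index) → 5×6/2 = 15 (decimal)
186 + 15 = 201
Convert the 4th Fibonacci number (with F(1) = F(2) = 1) (Fibonacci index) → 1, 1, 2, 3 → 3 (decimal)
201 ÷ 3 = 67
67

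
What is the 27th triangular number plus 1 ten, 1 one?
The 27th triangular number = 27×28/2 = 378
Convert 1 ten, 1 one (place-value notation) → 1×10 + 1 = 11 (decimal)
Compute 378 + 11 = 389
389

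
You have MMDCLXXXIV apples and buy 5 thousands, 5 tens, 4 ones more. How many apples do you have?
Convert MMDCLXXXIV (Roman numeral) → 1000 + 1000 + 500 + 100 + 50 + 10 + 10 + 10 + 4 = 2684 (decimal)
Convert 5 thousands, 5 tens, 4 ones (place-value notation) → 5×1000 + 5×10 + 4 = 5054 (decimal)
Compute 2684 + 5054 = 7738
7738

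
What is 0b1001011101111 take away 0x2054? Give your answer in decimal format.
Convert 0b1001011101111 (binary) → 4096 + 512 + 128 + 64 + 32 + 8 + 4 + 2 + 1 = 4847 (decimal)
Convert 0x2054 (hexadecimal) → 2×4096 + 5×16 + 4 = 8276 (decimal)
Compute 4847 - 8276 = -3429
-3429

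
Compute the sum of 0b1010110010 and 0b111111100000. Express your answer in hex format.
Convert 0b1010110010 (binary) → 512 + 128 + 32 + 16 + 2 = 690 (decimal)
Convert 0b111111100000 (binary) → 2048 + 1024 + 512 + 256 + 128 + 64 + 32 = 4064 (decimal)
Compute 690 + 4064 = 4754
Convert 4754 (decimal) → 4754 = 1×4096 + 2×256 + 9×16 + 2 → 0x1292 (hexadecimal)
0x1292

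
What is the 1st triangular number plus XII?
The 1st triangular number = 1×2/2 = 1
Convert XII (Roman numeral) → 10 + 1 + 1 = 12 (decimal)
Compute 1 + 12 = 13
13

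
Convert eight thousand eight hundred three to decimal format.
Convert eight thousand eight hundred three (English words) → 8×1000 + 8×100 + 3 = 8803 (decimal)
8803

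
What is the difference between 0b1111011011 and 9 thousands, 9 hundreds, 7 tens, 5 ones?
Convert 0b1111011011 (binary) → 512 + 256 + 128 + 64 + 16 + 8 + 2 + 1 = 987 (decimal)
Convert 9 thousands, 9 hundreds, 7 tens, 5 ones (place-value notation) → 9×1000 + 9×100 + 7×10 + 5 = 9975 (decimal)
Difference: |987 - 9975| = 8988
8988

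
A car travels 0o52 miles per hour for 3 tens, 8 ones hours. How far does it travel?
Convert 0o52 (octal) → 5×8 + 2 = 42 (decimal)
Convert 3 tens, 8 ones (place-value notation) → 3×10 + 8 = 38 (decimal)
Compute 42 × 38 = 1596
1596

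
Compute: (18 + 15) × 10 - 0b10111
Convert 0b10111 (binary) → 16 + 4 + 2 + 1 = 23 (decimal)
Expression in decimal: (18 + 15) × 10 - 23
Parentheses first: 18 + 15 = 33
Multiply: 33 × 10 = 330
Subtract: 330 - 23 = 307
307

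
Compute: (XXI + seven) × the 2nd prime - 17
Convert XXI (Roman numeral) → 10 + 10 + 1 = 21 (decimal)
Convert seven (English words) → 7 (decimal)
Convert the 2nd prime (prime index) → 3 (decimal)
Expression in decimal: (21 + 7) × 3 - 17
Parentheses first: 21 + 7 = 28
Multiply: 28 × 3 = 84
Subtract: 84 - 17 = 67
67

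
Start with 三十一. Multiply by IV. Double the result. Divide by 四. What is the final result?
Convert 三十一 (Chinese numeral) → 3×10 + 1 = 31 (decimal)
Start: 31
Convert IV (Roman numeral) → 4 (decimal)
31 × 4 = 124
124 × 2 = 248
Convert 四 (Chinese numeral) → 4 (decimal)
248 ÷ 4 = 62
62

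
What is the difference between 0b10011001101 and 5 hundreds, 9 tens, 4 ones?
Convert 0b10011001101 (binary) → 1024 + 128 + 64 + 8 + 4 + 1 = 1229 (decimal)
Convert 5 hundreds, 9 tens, 4 ones (place-value notation) → 5×100 + 9×10 + 4 = 594 (decimal)
Difference: |1229 - 594| = 635
635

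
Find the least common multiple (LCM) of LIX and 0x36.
Convert LIX (Roman numeral) → 50 + 9 = 59 (decimal)
Convert 0x36 (hexadecimal) → 3×16 + 6 = 54 (decimal)
Compute lcm(59, 54) = 3186
3186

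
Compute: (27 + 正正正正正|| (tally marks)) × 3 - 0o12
Convert 正正正正正|| (tally marks) → 5 + 5 + 5 + 5 + 5 + 2 = 27 (decimal)
Convert 0o12 (octal) → 1×8 + 2 = 10 (decimal)
Expression in decimal: (27 + 27) × 3 - 10
Parentheses first: 27 + 27 = 54
Multiply: 54 × 3 = 162
Subtract: 162 - 10 = 152
152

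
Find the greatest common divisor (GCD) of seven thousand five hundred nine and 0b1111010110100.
Convert seven thousand five hundred nine (English words) → 7×1000 + 5×100 + 9 = 7509 (decimal)
Convert 0b1111010110100 (binary) → 4096 + 2048 + 1024 + 512 + 128 + 32 + 16 + 4 = 7860 (decimal)
Compute gcd(7509, 7860) = 3
3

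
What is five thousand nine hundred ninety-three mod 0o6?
Convert five thousand nine hundred ninety-three (English words) → 5×1000 + 9×100 + 93 = 5993 (decimal)
Convert 0o6 (octal) → 6 (decimal)
Compute 5993 mod 6 = 5
5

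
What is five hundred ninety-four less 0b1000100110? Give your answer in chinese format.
Convert five hundred ninety-four (English words) → 5×100 + 94 = 594 (decimal)
Convert 0b1000100110 (binary) → 512 + 32 + 4 + 2 = 550 (decimal)
Compute 594 - 550 = 44
Convert 44 (decimal) → 44 = 4×10 + 4 → 四十四 (Chinese numeral)
四十四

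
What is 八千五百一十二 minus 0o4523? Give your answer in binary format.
Convert 八千五百一十二 (Chinese numeral) → 8×1000 + 5×100 + 1×10 + 2 = 8512 (decimal)
Convert 0o4523 (octal) → 4×512 + 5×64 + 2×8 + 3 = 2387 (decimal)
Compute 8512 - 2387 = 6125
Convert 6125 (decimal) → 6125 = 4096 + 1024 + 512 + 256 + 128 + 64 + 32 + 8 + 4 + 1 → 0b1011111101101 (binary)
0b1011111101101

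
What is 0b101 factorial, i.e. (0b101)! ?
Convert 0b101 (binary) → 4 + 1 = 5 (decimal)
Compute 5! = 120
120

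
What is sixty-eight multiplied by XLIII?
Convert sixty-eight (English words) → 68 (decimal)
Convert XLIII (Roman numeral) → 40 + 1 + 1 + 1 = 43 (decimal)
Compute 68 × 43 = 2924
2924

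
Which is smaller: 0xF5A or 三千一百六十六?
Convert 0xF5A (hexadecimal) → 15×256 + 5×16 + 10 = 3930 (decimal)
Convert 三千一百六十六 (Chinese numeral) → 3×1000 + 1×100 + 6×10 + 6 = 3166 (decimal)
Compare 3930 vs 3166: smaller = 3166
3166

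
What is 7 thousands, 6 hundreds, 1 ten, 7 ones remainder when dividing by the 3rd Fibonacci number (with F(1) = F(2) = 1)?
Convert 7 thousands, 6 hundreds, 1 ten, 7 ones (place-value notation) → 7×1000 + 6×100 + 1×10 + 7 = 7617 (decimal)
Convert the 3rd Fibonacci number (with F(1) = F(2) = 1) (Fibonacci index) → 1, 1, 2 → 2 (decimal)
Compute 7617 mod 2 = 1
1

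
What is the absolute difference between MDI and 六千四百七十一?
Convert MDI (Roman numeral) → 1000 + 500 + 1 = 1501 (decimal)
Convert 六千四百七十一 (Chinese numeral) → 6×1000 + 4×100 + 7×10 + 1 = 6471 (decimal)
Compute |1501 - 6471| = 4970
4970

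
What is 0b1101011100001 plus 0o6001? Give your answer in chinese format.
Convert 0b1101011100001 (binary) → 4096 + 2048 + 512 + 128 + 64 + 32 + 1 = 6881 (decimal)
Convert 0o6001 (octal) → 6×512 + 1 = 3073 (decimal)
Compute 6881 + 3073 = 9954
Convert 9954 (decimal) → 9954 = 9×1000 + 9×100 + 5×10 + 4 → 九千九百五十四 (Chinese numeral)
九千九百五十四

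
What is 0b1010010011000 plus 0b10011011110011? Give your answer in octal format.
Convert 0b1010010011000 (binary) → 4096 + 1024 + 128 + 16 + 8 = 5272 (decimal)
Convert 0b10011011110011 (binary) → 8192 + 1024 + 512 + 128 + 64 + 32 + 16 + 2 + 1 = 9971 (decimal)
Compute 5272 + 9971 = 15243
Convert 15243 (decimal) → 15243 = 3×4096 + 5×512 + 6×64 + 1×8 + 3 → 0o35613 (octal)
0o35613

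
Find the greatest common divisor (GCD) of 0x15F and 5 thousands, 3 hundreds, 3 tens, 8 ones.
Convert 0x15F (hexadecimal) → 1×256 + 5×16 + 15 = 351 (decimal)
Convert 5 thousands, 3 hundreds, 3 tens, 8 ones (place-value notation) → 5×1000 + 3×100 + 3×10 + 8 = 5338 (decimal)
Compute gcd(351, 5338) = 1
1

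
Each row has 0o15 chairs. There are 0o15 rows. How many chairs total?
Convert 0o15 (octal) → 1×8 + 5 = 13 (decimal)
Convert 0o15 (octal) → 1×8 + 5 = 13 (decimal)
Compute 13 × 13 = 169
169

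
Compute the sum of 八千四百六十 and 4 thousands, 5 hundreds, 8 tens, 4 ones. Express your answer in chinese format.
Convert 八千四百六十 (Chinese numeral) → 8×1000 + 4×100 + 6×10 = 8460 (decimal)
Convert 4 thousands, 5 hundreds, 8 tens, 4 ones (place-value notation) → 4×1000 + 5×100 + 8×10 + 4 = 4584 (decimal)
Compute 8460 + 4584 = 13044
Convert 13044 (decimal) → 13044 = 1×10000 + 3×1000 + 4×10 + 4 → 一万三千零四十四 (Chinese numeral)
一万三千零四十四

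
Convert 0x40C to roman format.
Convert 0x40C (hexadecimal) → 4×256 + 12 = 1036 (decimal)
Convert 1036 (decimal) → 1036 = 1000 + 10 + 10 + 10 + 5 + 1 → MXXXVI (Roman numeral)
MXXXVI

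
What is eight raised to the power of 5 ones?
Convert eight (English words) → 8 (decimal)
Convert 5 ones (place-value notation) → 5 (decimal)
Compute 8 ^ 5 = 32768
32768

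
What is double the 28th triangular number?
The 28th triangular number = 28×29/2 = 406
Compute 406 × 2 = 812
812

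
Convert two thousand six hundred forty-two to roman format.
Convert two thousand six hundred forty-two (English words) → 2×1000 + 6×100 + 42 = 2642 (decimal)
Convert 2642 (decimal) → 2642 = 1000 + 1000 + 500 + 100 + 40 + 1 + 1 → MMDCXLII (Roman numeral)
MMDCXLII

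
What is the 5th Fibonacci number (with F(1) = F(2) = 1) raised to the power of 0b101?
Convert the 5th Fibonacci number (with F(1) = F(2) = 1) (Fibonacci index) → 1, 1, 2, 3, 5 → 5 (decimal)
Convert 0b101 (binary) → 4 + 1 = 5 (decimal)
Compute 5 ^ 5 = 3125
3125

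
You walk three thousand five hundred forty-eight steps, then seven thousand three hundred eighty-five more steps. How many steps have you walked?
Convert three thousand five hundred forty-eight (English words) → 3×1000 + 5×100 + 48 = 3548 (decimal)
Convert seven thousand three hundred eighty-five (English words) → 7×1000 + 3×100 + 85 = 7385 (decimal)
Compute 3548 + 7385 = 10933
10933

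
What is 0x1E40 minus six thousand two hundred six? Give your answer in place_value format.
Convert 0x1E40 (hexadecimal) → 1×4096 + 14×256 + 4×16 = 7744 (decimal)
Convert six thousand two hundred six (English words) → 6×1000 + 2×100 + 6 = 6206 (decimal)
Compute 7744 - 6206 = 1538
Convert 1538 (decimal) → 1538 = 1×1000 + 5×100 + 3×10 + 8 → 1 thousand, 5 hundreds, 3 tens, 8 ones (place-value notation)
1 thousand, 5 hundreds, 3 tens, 8 ones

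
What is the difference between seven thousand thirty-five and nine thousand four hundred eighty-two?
Convert seven thousand thirty-five (English words) → 7×1000 + 35 = 7035 (decimal)
Convert nine thousand four hundred eighty-two (English words) → 9×1000 + 4×100 + 82 = 9482 (decimal)
Difference: |7035 - 9482| = 2447
2447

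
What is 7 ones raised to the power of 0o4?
Convert 7 ones (place-value notation) → 7 (decimal)
Convert 0o4 (octal) → 4 (decimal)
Compute 7 ^ 4 = 2401
2401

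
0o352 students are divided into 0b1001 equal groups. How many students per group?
Convert 0o352 (octal) → 3×64 + 5×8 + 2 = 234 (decimal)
Convert 0b1001 (binary) → 8 + 1 = 9 (decimal)
Compute 234 ÷ 9 = 26
26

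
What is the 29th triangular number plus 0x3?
The 29th triangular number = 29×30/2 = 435
Convert 0x3 (hexadecimal) → 3 (decimal)
Compute 435 + 3 = 438
438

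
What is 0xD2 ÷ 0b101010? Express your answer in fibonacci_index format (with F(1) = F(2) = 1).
Convert 0xD2 (hexadecimal) → 13×16 + 2 = 210 (decimal)
Convert 0b101010 (binary) → 32 + 8 + 2 = 42 (decimal)
Compute 210 ÷ 42 = 5
Convert 5 (decimal) → 1, 1, 2, 3, 5 → the 5th Fibonacci number (Fibonacci index)
the 5th Fibonacci number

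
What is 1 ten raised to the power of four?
Convert 1 ten (place-value notation) → 1×10 = 10 (decimal)
Convert four (English words) → 4 (decimal)
Compute 10 ^ 4 = 10000
10000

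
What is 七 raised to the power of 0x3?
Convert 七 (Chinese numeral) → 7 (decimal)
Convert 0x3 (hexadecimal) → 3 (decimal)
Compute 7 ^ 3 = 343
343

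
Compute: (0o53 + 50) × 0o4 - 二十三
Convert 0o53 (octal) → 5×8 + 3 = 43 (decimal)
Convert 0o4 (octal) → 4 (decimal)
Convert 二十三 (Chinese numeral) → 2×10 + 3 = 23 (decimal)
Expression in decimal: (43 + 50) × 4 - 23
Parentheses first: 43 + 50 = 93
Multiply: 93 × 4 = 372
Subtract: 372 - 23 = 349
349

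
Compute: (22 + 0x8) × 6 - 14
Convert 0x8 (hexadecimal) → 8 (decimal)
Expression in decimal: (22 + 8) × 6 - 14
Parentheses first: 22 + 8 = 30
Multiply: 30 × 6 = 180
Subtract: 180 - 14 = 166
166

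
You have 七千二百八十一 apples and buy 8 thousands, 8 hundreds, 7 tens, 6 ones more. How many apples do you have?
Convert 七千二百八十一 (Chinese numeral) → 7×1000 + 2×100 + 8×10 + 1 = 7281 (decimal)
Convert 8 thousands, 8 hundreds, 7 tens, 6 ones (place-value notation) → 8×1000 + 8×100 + 7×10 + 6 = 8876 (decimal)
Compute 7281 + 8876 = 16157
16157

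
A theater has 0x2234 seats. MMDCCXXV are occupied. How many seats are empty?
Convert 0x2234 (hexadecimal) → 2×4096 + 2×256 + 3×16 + 4 = 8756 (decimal)
Convert MMDCCXXV (Roman numeral) → 1000 + 1000 + 500 + 100 + 100 + 10 + 10 + 5 = 2725 (decimal)
Compute 8756 - 2725 = 6031
6031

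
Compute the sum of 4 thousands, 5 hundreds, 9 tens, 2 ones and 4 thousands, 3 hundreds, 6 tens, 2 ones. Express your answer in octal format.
Convert 4 thousands, 5 hundreds, 9 tens, 2 ones (place-value notation) → 4×1000 + 5×100 + 9×10 + 2 = 4592 (decimal)
Convert 4 thousands, 3 hundreds, 6 tens, 2 ones (place-value notation) → 4×1000 + 3×100 + 6×10 + 2 = 4362 (decimal)
Compute 4592 + 4362 = 8954
Convert 8954 (decimal) → 8954 = 2×4096 + 1×512 + 3×64 + 7×8 + 2 → 0o21372 (octal)
0o21372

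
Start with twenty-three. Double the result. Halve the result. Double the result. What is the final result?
Convert twenty-three (English words) → 23 (decimal)
Start: 23
23 × 2 = 46
46 ÷ 2 = 23
23 × 2 = 46
46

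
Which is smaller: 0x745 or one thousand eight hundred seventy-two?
Convert 0x745 (hexadecimal) → 7×256 + 4×16 + 5 = 1861 (decimal)
Convert one thousand eight hundred seventy-two (English words) → 1×1000 + 8×100 + 72 = 1872 (decimal)
Compare 1861 vs 1872: smaller = 1861
1861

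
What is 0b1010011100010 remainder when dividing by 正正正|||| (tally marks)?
Convert 0b1010011100010 (binary) → 4096 + 1024 + 128 + 64 + 32 + 2 = 5346 (decimal)
Convert 正正正|||| (tally marks) → 5 + 5 + 5 + 4 = 19 (decimal)
Compute 5346 mod 19 = 7
7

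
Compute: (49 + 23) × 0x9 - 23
Convert 0x9 (hexadecimal) → 9 (decimal)
Expression in decimal: (49 + 23) × 9 - 23
Parentheses first: 49 + 23 = 72
Multiply: 72 × 9 = 648
Subtract: 648 - 23 = 625
625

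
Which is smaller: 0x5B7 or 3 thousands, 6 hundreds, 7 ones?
Convert 0x5B7 (hexadecimal) → 5×256 + 11×16 + 7 = 1463 (decimal)
Convert 3 thousands, 6 hundreds, 7 ones (place-value notation) → 3×1000 + 6×100 + 7 = 3607 (decimal)
Compare 1463 vs 3607: smaller = 1463
1463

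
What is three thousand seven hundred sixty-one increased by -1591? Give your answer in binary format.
Convert three thousand seven hundred sixty-one (English words) → 3×1000 + 7×100 + 61 = 3761 (decimal)
Compute 3761 + -1591 = 2170
Convert 2170 (decimal) → 2170 = 2048 + 64 + 32 + 16 + 8 + 2 → 0b100001111010 (binary)
0b100001111010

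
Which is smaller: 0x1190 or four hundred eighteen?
Convert 0x1190 (hexadecimal) → 1×4096 + 1×256 + 9×16 = 4496 (decimal)
Convert four hundred eighteen (English words) → 4×100 + 18 = 418 (decimal)
Compare 4496 vs 418: smaller = 418
418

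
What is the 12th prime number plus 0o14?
The 12th prime number = 37
Convert 0o14 (octal) → 1×8 + 4 = 12 (decimal)
Compute 37 + 12 = 49
49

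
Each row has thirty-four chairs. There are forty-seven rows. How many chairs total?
Convert thirty-four (English words) → 34 (decimal)
Convert forty-seven (English words) → 47 (decimal)
Compute 34 × 47 = 1598
1598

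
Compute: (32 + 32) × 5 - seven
Convert seven (English words) → 7 (decimal)
Expression in decimal: (32 + 32) × 5 - 7
Parentheses first: 32 + 32 = 64
Multiply: 64 × 5 = 320
Subtract: 320 - 7 = 313
313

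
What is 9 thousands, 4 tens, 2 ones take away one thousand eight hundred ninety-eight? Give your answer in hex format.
Convert 9 thousands, 4 tens, 2 ones (place-value notation) → 9×1000 + 4×10 + 2 = 9042 (decimal)
Convert one thousand eight hundred ninety-eight (English words) → 1×1000 + 8×100 + 98 = 1898 (decimal)
Compute 9042 - 1898 = 7144
Convert 7144 (decimal) → 7144 = 1×4096 + 11×256 + 14×16 + 8 → 0x1BE8 (hexadecimal)
0x1BE8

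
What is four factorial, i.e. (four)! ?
Convert four (English words) → 4 (decimal)
Compute 4! = 24
24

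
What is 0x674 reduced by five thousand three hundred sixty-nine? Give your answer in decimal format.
Convert 0x674 (hexadecimal) → 6×256 + 7×16 + 4 = 1652 (decimal)
Convert five thousand three hundred sixty-nine (English words) → 5×1000 + 3×100 + 69 = 5369 (decimal)
Compute 1652 - 5369 = -3717
-3717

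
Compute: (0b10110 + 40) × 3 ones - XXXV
Convert 0b10110 (binary) → 16 + 4 + 2 = 22 (decimal)
Convert 3 ones (place-value notation) → 3 (decimal)
Convert XXXV (Roman numeral) → 10 + 10 + 10 + 5 = 35 (decimal)
Expression in decimal: (22 + 40) × 3 - 35
Parentheses first: 22 + 40 = 62
Multiply: 62 × 3 = 186
Subtract: 186 - 35 = 151
151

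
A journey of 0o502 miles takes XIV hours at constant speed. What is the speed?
Convert 0o502 (octal) → 5×64 + 2 = 322 (decimal)
Convert XIV (Roman numeral) → 10 + 4 = 14 (decimal)
Compute 322 ÷ 14 = 23
23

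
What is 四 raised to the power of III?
Convert 四 (Chinese numeral) → 4 (decimal)
Convert III (Roman numeral) → 1 + 1 + 1 = 3 (decimal)
Compute 4 ^ 3 = 64
64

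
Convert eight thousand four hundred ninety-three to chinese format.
Convert eight thousand four hundred ninety-three (English words) → 8×1000 + 4×100 + 93 = 8493 (decimal)
Convert 8493 (decimal) → 8493 = 8×1000 + 4×100 + 9×10 + 3 → 八千四百九十三 (Chinese numeral)
八千四百九十三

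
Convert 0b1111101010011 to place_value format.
Convert 0b1111101010011 (binary) → 4096 + 2048 + 1024 + 512 + 256 + 64 + 16 + 2 + 1 = 8019 (decimal)
Convert 8019 (decimal) → 8019 = 8×1000 + 1×10 + 9 → 8 thousands, 1 ten, 9 ones (place-value notation)
8 thousands, 1 ten, 9 ones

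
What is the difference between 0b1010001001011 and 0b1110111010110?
Convert 0b1010001001011 (binary) → 4096 + 1024 + 64 + 8 + 2 + 1 = 5195 (decimal)
Convert 0b1110111010110 (binary) → 4096 + 2048 + 1024 + 256 + 128 + 64 + 16 + 4 + 2 = 7638 (decimal)
Difference: |5195 - 7638| = 2443
2443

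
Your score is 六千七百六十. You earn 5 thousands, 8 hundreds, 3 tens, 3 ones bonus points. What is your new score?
Convert 六千七百六十 (Chinese numeral) → 6×1000 + 7×100 + 6×10 = 6760 (decimal)
Convert 5 thousands, 8 hundreds, 3 tens, 3 ones (place-value notation) → 5×1000 + 8×100 + 3×10 + 3 = 5833 (decimal)
Compute 6760 + 5833 = 12593
12593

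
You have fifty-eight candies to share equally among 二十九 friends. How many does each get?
Convert fifty-eight (English words) → 58 (decimal)
Convert 二十九 (Chinese numeral) → 2×10 + 9 = 29 (decimal)
Compute 58 ÷ 29 = 2
2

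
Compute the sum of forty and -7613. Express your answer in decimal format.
Convert forty (English words) → 40 (decimal)
Compute 40 + -7613 = -7573
-7573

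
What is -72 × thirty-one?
Convert thirty-one (English words) → 31 (decimal)
Compute -72 × 31 = -2232
-2232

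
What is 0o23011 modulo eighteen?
Convert 0o23011 (octal) → 2×4096 + 3×512 + 1×8 + 1 = 9737 (decimal)
Convert eighteen (English words) → 18 (decimal)
Compute 9737 mod 18 = 17
17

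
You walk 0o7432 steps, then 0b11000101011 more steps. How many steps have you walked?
Convert 0o7432 (octal) → 7×512 + 4×64 + 3×8 + 2 = 3866 (decimal)
Convert 0b11000101011 (binary) → 1024 + 512 + 32 + 8 + 2 + 1 = 1579 (decimal)
Compute 3866 + 1579 = 5445
5445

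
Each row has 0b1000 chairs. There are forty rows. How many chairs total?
Convert 0b1000 (binary) → 8 (decimal)
Convert forty (English words) → 40 (decimal)
Compute 8 × 40 = 320
320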